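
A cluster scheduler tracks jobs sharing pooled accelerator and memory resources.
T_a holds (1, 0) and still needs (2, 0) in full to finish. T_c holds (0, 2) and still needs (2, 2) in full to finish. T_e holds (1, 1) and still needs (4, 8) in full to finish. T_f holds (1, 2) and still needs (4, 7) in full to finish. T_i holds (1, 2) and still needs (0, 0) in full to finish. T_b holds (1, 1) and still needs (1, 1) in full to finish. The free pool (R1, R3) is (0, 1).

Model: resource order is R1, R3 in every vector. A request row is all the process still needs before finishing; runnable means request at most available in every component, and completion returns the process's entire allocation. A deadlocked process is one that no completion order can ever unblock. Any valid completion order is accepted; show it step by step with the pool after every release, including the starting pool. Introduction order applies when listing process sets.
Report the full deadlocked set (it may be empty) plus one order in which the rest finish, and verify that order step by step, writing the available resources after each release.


The deadlocked set is T_e and T_f.
Key observation: the pool after T_i, T_b, T_c, T_a is (3, 6); every surviving request exceeds it in R1, so progress ends there.
The rest can finish in the order T_i, T_b, T_c, T_a. Walking it through:
  pool = (0, 1)
  T_i needs (0, 0) <= (0, 1) -> finishes; pool += (1, 2) = (1, 3)
  T_b needs (1, 1) <= (1, 3) -> finishes; pool += (1, 1) = (2, 4)
  T_c needs (2, 2) <= (2, 4) -> finishes; pool += (0, 2) = (2, 6)
  T_a needs (2, 0) <= (2, 6) -> finishes; pool += (1, 0) = (3, 6)
The stuck group stays short no matter what:
  blocked: T_e wants (4, 8), pool (3, 6) — not enough R1 and R3
  blocked: T_f wants (4, 7), pool (3, 6) — not enough R1 and R3


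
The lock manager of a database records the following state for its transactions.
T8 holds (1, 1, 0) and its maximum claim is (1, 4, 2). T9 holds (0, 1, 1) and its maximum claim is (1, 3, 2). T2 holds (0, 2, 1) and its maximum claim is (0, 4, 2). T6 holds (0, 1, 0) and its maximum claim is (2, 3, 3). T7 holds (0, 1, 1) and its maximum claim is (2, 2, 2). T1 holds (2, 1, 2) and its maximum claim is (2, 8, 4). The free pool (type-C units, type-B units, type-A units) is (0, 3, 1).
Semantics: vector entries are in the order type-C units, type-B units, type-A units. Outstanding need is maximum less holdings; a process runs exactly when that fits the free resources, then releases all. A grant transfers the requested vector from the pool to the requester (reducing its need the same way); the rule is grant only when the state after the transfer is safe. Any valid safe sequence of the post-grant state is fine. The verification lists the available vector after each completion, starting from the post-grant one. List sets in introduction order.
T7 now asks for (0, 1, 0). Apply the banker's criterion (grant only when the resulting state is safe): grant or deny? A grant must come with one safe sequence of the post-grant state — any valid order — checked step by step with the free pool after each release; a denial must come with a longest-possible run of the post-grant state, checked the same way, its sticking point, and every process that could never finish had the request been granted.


DENY: after the grant no complete ordering would exist.
Key observation: after T2, T8, T9 the pool peaks at (1, 6, 3), and each blocked process is short somewhere: T6 on type-C units; T7 on type-C units; T1 on type-B units.
On the post-grant state, T2, T8, T9 is a maximal run — nothing extends it. Verifying each step:
  pool = (0, 2, 1)
  run T2 (needs (0, 2, 1), free (0, 2, 1)); after release of (0, 2, 1) the pool is (0, 4, 2)
  run T8 (needs (0, 3, 2), free (0, 4, 2)); after release of (1, 1, 0) the pool is (1, 5, 2)
  run T9 (needs (1, 2, 1), free (1, 5, 2)); after release of (0, 1, 1) the pool is (1, 6, 3)
  T6 cannot run: need (2, 2, 3) vs free (1, 6, 3) (insufficient type-C units)
  T7 cannot run: need (2, 0, 1) vs free (1, 6, 3) (insufficient type-C units)
  T1 cannot run: need (0, 7, 2) vs free (1, 6, 3) (insufficient type-B units)
Had the request been granted, T6, T7 and T1 could never finish.


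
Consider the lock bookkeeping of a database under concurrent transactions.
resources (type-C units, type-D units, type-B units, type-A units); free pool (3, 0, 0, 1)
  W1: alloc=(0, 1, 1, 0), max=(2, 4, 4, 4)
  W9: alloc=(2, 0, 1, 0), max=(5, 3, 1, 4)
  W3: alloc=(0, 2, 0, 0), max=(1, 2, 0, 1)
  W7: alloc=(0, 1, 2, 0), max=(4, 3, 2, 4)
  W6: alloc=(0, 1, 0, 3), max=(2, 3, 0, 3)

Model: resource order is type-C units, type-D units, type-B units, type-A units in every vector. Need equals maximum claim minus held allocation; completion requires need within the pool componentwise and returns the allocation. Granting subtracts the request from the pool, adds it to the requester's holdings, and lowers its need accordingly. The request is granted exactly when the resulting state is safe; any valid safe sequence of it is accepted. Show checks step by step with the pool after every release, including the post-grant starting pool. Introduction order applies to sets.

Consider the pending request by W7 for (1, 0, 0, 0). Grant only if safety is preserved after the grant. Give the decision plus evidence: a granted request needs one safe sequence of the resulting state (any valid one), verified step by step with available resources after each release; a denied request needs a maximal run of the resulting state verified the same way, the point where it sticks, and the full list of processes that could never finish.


DENY — the pretend-granted state is unsafe.
Key observation: after W3, W6 the pool peaks at (2, 3, 0, 4), and each blocked process is short somewhere: W1 on type-B units; W9 on type-C units; W7 on type-C units.
After a pretend grant, a maximal execution: W3, W6 — then nothing else fits. Check, step by step:
  pool = (2, 0, 0, 1)
  W3 needs (1, 0, 0, 1) <= (2, 0, 0, 1) -> finishes; pool += (0, 2, 0, 0) = (2, 2, 0, 1)
  W6 needs (2, 2, 0, 0) <= (2, 2, 0, 1) -> finishes; pool += (0, 1, 0, 3) = (2, 3, 0, 4)
  blocked: W1 wants (2, 3, 3, 4), pool (2, 3, 0, 4) — not enough type-B units
  blocked: W9 wants (3, 3, 0, 4), pool (2, 3, 0, 4) — not enough type-C units
  blocked: W7 wants (3, 2, 0, 4), pool (2, 3, 0, 4) — not enough type-C units
Had the request been granted, W1, W9 and W7 could never finish.


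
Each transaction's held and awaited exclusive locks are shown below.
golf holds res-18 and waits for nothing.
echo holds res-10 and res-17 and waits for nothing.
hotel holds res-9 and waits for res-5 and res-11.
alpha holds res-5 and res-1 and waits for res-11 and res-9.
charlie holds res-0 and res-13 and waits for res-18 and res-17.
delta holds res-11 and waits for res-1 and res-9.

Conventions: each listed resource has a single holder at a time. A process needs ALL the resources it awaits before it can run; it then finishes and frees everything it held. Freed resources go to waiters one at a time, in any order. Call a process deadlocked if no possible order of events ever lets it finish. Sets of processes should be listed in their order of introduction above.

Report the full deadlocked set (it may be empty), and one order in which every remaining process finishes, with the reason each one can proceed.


The deadlocked set is hotel, alpha and delta.
Key observation: the waits loop around hotel -> alpha -> hotel with no way out; delta is caught in further circular waits.
One completion order for the rest: echo, golf, charlie.
Walking it through:
  run echo (it waits on nothing); releases res-10 and res-17
  run golf (it waits on nothing); releases res-18
  charlie waits on res-18 and res-17 — all released -> runs and releases res-0 and res-13


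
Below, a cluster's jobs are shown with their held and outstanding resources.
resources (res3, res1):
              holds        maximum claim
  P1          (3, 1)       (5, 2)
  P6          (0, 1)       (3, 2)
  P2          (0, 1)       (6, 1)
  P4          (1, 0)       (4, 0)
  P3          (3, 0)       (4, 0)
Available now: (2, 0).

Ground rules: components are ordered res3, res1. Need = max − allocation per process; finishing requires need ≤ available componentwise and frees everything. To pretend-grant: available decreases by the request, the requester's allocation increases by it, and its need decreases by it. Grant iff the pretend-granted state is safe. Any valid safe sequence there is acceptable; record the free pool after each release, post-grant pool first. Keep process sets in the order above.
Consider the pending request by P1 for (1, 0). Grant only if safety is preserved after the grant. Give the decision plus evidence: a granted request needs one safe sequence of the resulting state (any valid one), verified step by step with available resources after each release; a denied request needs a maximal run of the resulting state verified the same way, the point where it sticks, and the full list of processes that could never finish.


DENY. Granting would leave the state unsafe.
Key observation: after P3, P4 the pool peaks at (5, 0), and each blocked process is short somewhere: P1 on res1; P6 on res1; P2 on res3.
After a pretend grant, a maximal execution: P3, P4 — then nothing else fits. Step-by-step check:
  pool = (1, 0)
  P3 needs (1, 0) <= (1, 0) -> finishes; pool += (3, 0) = (4, 0)
  P4 needs (3, 0) <= (4, 0) -> finishes; pool += (1, 0) = (5, 0)
  P1 still needs (1, 1) but only (5, 0) is free — short on res1
  P6 still needs (3, 1) but only (5, 0) is free — short on res1
  P2 still needs (6, 0) but only (5, 0) is free — short on res3
Post-grant, the permanently blocked set is P1, P6 and P2.


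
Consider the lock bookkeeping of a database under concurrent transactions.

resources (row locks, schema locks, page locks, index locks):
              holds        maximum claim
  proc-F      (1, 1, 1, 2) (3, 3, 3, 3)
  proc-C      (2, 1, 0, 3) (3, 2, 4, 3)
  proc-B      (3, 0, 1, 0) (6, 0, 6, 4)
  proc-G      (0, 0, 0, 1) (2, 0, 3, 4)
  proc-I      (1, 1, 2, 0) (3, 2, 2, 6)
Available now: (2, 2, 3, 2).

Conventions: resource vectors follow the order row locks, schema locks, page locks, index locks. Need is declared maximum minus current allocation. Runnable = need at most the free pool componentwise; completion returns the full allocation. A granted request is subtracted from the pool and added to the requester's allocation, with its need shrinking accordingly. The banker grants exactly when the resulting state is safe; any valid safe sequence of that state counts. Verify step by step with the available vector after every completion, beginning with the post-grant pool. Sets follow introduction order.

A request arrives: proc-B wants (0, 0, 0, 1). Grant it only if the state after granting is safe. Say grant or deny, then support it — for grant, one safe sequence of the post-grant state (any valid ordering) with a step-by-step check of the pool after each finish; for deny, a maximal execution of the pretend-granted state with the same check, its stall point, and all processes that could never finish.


GRANT. The post-grant state is safe; one safe sequence: proc-F, proc-G, proc-C, proc-I, proc-B.
Key observation: even at the reduced pool (2, 2, 3, 1), proc-F fits immediately, so safety survives the grant.
Step-by-step check of the post-grant state:
  pool = (2, 2, 3, 1)
  proc-F needs (2, 2, 2, 1) <= (2, 2, 3, 1) -> finishes; pool += (1, 1, 1, 2) = (3, 3, 4, 3)
  proc-G needs (2, 0, 3, 3) <= (3, 3, 4, 3) -> finishes; pool += (0, 0, 0, 1) = (3, 3, 4, 4)
  proc-C needs (1, 1, 4, 0) <= (3, 3, 4, 4) -> finishes; pool += (2, 1, 0, 3) = (5, 4, 4, 7)
  proc-I needs (2, 1, 0, 6) <= (5, 4, 4, 7) -> finishes; pool += (1, 1, 2, 0) = (6, 5, 6, 7)
  proc-B needs (3, 0, 5, 3) <= (6, 5, 6, 7) -> finishes; pool += (3, 0, 1, 1) = (9, 5, 7, 8)


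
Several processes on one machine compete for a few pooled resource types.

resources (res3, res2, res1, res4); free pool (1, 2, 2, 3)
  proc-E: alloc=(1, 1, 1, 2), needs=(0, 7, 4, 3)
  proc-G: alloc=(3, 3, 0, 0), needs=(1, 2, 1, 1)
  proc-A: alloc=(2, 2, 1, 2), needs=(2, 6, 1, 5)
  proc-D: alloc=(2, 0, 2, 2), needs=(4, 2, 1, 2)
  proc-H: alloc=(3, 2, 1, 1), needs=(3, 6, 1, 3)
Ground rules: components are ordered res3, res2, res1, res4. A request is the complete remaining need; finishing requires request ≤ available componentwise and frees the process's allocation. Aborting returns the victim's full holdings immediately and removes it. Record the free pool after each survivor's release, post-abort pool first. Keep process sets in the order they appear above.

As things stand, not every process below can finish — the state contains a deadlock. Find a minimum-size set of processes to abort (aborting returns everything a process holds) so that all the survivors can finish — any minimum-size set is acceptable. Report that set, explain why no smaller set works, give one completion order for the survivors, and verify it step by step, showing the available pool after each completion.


Abort proc-H.
Key observation: proc-E had no path to completion before; after the abort of proc-H ((3, 2, 1, 1) returned), step 3 is where it fits.
Why nothing smaller works: aborting no one leaves the state deadlocked as given.
The survivors complete as proc-G, proc-D, proc-E, proc-A. Check, step by step (starting from the post-abort pool):
  pool = (4, 4, 3, 4)
  run proc-G (needs (1, 2, 1, 1), free (4, 4, 3, 4)); after release of (3, 3, 0, 0) the pool is (7, 7, 3, 4)
  run proc-D (needs (4, 2, 1, 2), free (7, 7, 3, 4)); after release of (2, 0, 2, 2) the pool is (9, 7, 5, 6)
  run proc-E (needs (0, 7, 4, 3), free (9, 7, 5, 6)); after release of (1, 1, 1, 2) the pool is (10, 8, 6, 8)
  run proc-A (needs (2, 6, 1, 5), free (10, 8, 6, 8)); after release of (2, 2, 1, 2) the pool is (12, 10, 7, 10)


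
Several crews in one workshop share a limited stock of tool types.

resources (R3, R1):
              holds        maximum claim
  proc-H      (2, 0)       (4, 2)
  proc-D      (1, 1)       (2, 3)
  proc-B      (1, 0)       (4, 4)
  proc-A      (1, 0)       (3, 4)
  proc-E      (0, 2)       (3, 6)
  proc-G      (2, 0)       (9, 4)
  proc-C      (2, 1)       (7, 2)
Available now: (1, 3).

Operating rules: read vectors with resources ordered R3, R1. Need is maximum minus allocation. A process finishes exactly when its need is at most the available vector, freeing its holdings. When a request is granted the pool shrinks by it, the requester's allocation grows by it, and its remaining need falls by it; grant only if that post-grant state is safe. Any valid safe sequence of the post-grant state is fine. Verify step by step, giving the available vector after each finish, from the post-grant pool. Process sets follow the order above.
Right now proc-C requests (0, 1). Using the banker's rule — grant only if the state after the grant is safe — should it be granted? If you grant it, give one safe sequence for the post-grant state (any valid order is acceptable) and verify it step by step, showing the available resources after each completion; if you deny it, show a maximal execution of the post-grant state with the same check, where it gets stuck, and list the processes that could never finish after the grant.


DENY. Granting would leave the state unsafe.
Key observation: after proc-D, proc-H the pool peaks at (4, 3), and each blocked process is short somewhere: proc-B on R1; proc-A on R1; proc-E on R1; proc-G on R3, R1; proc-C on R3.
Pretend the grant happened; the run proc-D, proc-H goes as far as possible. Verifying each step:
  pool = (1, 2)
  proc-D needs (1, 2) <= (1, 2) -> finishes; pool += (1, 1) = (2, 3)
  proc-H needs (2, 2) <= (2, 3) -> finishes; pool += (2, 0) = (4, 3)
  proc-B still needs (3, 4) but only (4, 3) is free — short on R1
  proc-A still needs (2, 4) but only (4, 3) is free — short on R1
  proc-E still needs (3, 4) but only (4, 3) is free — short on R1
  proc-G still needs (7, 4) but only (4, 3) is free — short on R3 and R1
  proc-C still needs (5, 0) but only (4, 3) is free — short on R3
Post-grant, the permanently blocked set is proc-B, proc-A, proc-E, proc-G and proc-C.


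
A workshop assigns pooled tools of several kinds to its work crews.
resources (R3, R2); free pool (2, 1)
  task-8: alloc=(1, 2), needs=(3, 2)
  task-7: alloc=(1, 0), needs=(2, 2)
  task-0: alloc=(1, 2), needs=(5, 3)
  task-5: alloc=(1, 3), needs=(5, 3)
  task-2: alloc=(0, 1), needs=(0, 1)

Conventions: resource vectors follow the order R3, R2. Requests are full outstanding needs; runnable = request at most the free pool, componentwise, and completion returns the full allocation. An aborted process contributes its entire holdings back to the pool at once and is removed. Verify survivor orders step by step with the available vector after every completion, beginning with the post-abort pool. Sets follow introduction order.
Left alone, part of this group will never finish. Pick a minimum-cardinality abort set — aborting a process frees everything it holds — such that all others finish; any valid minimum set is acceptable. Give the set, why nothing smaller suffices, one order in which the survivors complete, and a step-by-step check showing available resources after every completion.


Minimum abort set: task-0.
Key observation: the deadlocked task-5 becomes finishable only because task-0 released (1, 2); it completes at step 4 below.
No smaller set exists: with zero aborts the deadlock remains.
One survivor order: task-7, task-2, task-8, task-5. Step-by-step check (post-abort pool first):
  pool = (3, 3)
  task-7 needs (2, 2) <= (3, 3) -> finishes; pool += (1, 0) = (4, 3)
  task-2 needs (0, 1) <= (4, 3) -> finishes; pool += (0, 1) = (4, 4)
  task-8 needs (3, 2) <= (4, 4) -> finishes; pool += (1, 2) = (5, 6)
  task-5 needs (5, 3) <= (5, 6) -> finishes; pool += (1, 3) = (6, 9)


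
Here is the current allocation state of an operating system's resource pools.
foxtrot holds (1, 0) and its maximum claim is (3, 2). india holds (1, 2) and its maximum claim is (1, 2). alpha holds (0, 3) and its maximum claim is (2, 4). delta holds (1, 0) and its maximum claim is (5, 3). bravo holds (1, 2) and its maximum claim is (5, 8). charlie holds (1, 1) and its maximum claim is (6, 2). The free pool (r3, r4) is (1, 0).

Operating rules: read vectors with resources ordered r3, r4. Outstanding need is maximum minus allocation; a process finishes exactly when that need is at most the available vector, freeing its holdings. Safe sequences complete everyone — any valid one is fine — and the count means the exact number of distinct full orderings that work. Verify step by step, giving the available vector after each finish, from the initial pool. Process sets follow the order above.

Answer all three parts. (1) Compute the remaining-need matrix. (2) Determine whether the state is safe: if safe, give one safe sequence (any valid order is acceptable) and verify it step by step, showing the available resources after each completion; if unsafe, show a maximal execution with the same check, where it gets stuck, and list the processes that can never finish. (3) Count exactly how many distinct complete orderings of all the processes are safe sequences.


(1) Need matrix, components ordered r3, r4:
  foxtrot: (2, 2)
  india: (0, 0)
  alpha: (2, 1)
  delta: (4, 3)
  bravo: (4, 6)
  charlie: (5, 1)
(2) UNSAFE.
Key observation: the wall is r3: completing india, foxtrot, alpha brings the pool only to (3, 5), and all the rest need more.
The run india, foxtrot, alpha cannot be extended any further. Check, step by step:
  pool = (1, 0)
  india: need (0, 0) fits (1, 0); releases (1, 2), pool now (2, 2)
  foxtrot: need (2, 2) fits (2, 2); releases (1, 0), pool now (3, 2)
  alpha: need (2, 1) fits (3, 2); releases (0, 3), pool now (3, 5)
  delta still needs (4, 3) but only (3, 5) is free — short on r3
  bravo still needs (4, 6) but only (3, 5) is free — short on r3 and r4
  charlie still needs (5, 1) but only (3, 5) is free — short on r3
Permanently blocked: delta, bravo and charlie.
(3) Exactly 0 of the possible complete orderings are safe sequences.


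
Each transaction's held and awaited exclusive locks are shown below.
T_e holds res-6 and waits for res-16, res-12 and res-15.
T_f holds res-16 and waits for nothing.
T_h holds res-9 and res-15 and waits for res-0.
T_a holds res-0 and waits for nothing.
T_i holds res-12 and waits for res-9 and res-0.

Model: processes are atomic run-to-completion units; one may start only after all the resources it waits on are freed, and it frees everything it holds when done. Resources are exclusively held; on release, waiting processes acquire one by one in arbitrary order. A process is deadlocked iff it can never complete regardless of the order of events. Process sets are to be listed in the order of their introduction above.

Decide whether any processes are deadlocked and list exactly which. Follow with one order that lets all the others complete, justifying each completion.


No process is deadlocked.
Key observation: the wait relation is loop-free; peeling off processes with no waits unwinds the whole state.
The rest can finish in the order T_a, T_f, T_h, T_i, T_e.
Walking it through:
  run T_a (it waits on nothing); releases res-0
  run T_f (it waits on nothing); releases res-16
  run T_h (all its waits — res-0 — are resolved); releases res-9 and res-15
  run T_i (all its waits — res-9 and res-0 — are resolved); releases res-12
  run T_e (all its waits — res-16, res-12 and res-15 — are resolved); releases res-6


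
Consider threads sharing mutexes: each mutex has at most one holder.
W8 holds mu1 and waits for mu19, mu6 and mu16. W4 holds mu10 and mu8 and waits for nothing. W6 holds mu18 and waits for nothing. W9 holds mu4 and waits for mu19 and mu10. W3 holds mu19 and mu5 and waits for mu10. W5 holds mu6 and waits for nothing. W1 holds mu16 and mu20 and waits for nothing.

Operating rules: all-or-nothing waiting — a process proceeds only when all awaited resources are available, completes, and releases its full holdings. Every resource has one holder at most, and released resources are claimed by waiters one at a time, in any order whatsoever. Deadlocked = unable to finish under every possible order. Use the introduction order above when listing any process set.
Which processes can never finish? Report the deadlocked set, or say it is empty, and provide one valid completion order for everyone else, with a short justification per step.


Nothing here is deadlocked.
Key observation: all waits point, directly or indirectly, at processes that can finish, so nothing is permanently blocked.
One completion order for the rest: W4, W5, W6, W1, W3, W9, W8.
Walking it through:
  W4 waits on nothing -> runs at once and releases mu10 and mu8
  W5 waits on nothing -> runs at once and releases mu6
  W6 waits on nothing -> runs at once and releases mu18
  W1 waits on nothing -> runs at once and releases mu16 and mu20
  W3 waits on mu10 — all released -> runs and releases mu19 and mu5
  W9 waits on mu19 and mu10 — all released -> runs and releases mu4
  W8 waits on mu19, mu6 and mu16 — all released -> runs and releases mu1


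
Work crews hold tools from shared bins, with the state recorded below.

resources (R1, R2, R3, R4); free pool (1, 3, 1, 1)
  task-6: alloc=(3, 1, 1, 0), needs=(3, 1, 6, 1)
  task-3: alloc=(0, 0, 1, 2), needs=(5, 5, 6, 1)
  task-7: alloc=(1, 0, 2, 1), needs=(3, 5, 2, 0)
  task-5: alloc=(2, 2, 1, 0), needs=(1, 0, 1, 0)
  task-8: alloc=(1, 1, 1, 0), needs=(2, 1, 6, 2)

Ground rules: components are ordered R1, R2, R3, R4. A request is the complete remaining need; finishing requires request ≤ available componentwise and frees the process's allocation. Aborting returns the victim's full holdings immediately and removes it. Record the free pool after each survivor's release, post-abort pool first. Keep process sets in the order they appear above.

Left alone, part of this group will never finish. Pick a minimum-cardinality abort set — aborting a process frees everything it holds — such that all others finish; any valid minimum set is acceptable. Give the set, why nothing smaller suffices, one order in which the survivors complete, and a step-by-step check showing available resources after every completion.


The answer: abort task-6 and task-8.
Key observation: before aborting task-6 and task-8, task-3 was permanently blocked — no order could ever run it; afterwards it completes at step 3.
No one abort is enough; case by case: task-6 alone leaves task-3 blocked (short on R3); task-3 alone leaves task-6 blocked (short on R3); task-7 alone leaves task-6 blocked (short on R3); task-5 alone leaves task-6 blocked (short on R3); task-8 alone leaves task-6 blocked (short on R3).
Survivors finish in the order: task-7, task-5, task-3. Check, step by step (pool after the aborts first):
  pool = (5, 5, 3, 1)
  task-7 needs (3, 5, 2, 0) <= (5, 5, 3, 1) -> finishes; pool += (1, 0, 2, 1) = (6, 5, 5, 2)
  task-5 needs (1, 0, 1, 0) <= (6, 5, 5, 2) -> finishes; pool += (2, 2, 1, 0) = (8, 7, 6, 2)
  task-3 needs (5, 5, 6, 1) <= (8, 7, 6, 2) -> finishes; pool += (0, 0, 1, 2) = (8, 7, 7, 4)


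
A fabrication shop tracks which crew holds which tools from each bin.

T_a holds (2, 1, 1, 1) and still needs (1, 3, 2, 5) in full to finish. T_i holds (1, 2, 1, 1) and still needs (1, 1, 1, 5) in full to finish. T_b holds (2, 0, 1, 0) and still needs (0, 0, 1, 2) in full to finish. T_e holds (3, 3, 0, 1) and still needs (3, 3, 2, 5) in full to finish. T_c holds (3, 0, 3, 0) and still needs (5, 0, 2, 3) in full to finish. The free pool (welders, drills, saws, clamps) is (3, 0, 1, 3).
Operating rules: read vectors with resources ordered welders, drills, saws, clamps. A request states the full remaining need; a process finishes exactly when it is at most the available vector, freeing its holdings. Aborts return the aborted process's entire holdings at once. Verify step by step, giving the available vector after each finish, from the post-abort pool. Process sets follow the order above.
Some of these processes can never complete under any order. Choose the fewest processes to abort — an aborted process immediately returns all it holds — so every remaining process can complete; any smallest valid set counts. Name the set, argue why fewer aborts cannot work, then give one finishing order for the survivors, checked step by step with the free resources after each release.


Minimum abort set: T_a and T_i.
Key observation: before aborting T_a and T_i, T_e was permanently blocked — no order could ever run it; afterwards it completes at step 2.
Minimality, checking each single-abort alternative: T_a alone leaves T_i blocked (short on clamps); T_i alone leaves T_a blocked (short on drills and clamps); T_b alone leaves T_a blocked (short on drills and clamps); T_e alone leaves T_a blocked (short on clamps); T_c alone leaves T_a blocked (short on drills and clamps).
One survivor order: T_c, T_e, T_b. Walking it through (post-abort pool first):
  pool = (6, 3, 3, 5)
  run T_c (needs (5, 0, 2, 3), free (6, 3, 3, 5)); after release of (3, 0, 3, 0) the pool is (9, 3, 6, 5)
  run T_e (needs (3, 3, 2, 5), free (9, 3, 6, 5)); after release of (3, 3, 0, 1) the pool is (12, 6, 6, 6)
  run T_b (needs (0, 0, 1, 2), free (12, 6, 6, 6)); after release of (2, 0, 1, 0) the pool is (14, 6, 7, 6)


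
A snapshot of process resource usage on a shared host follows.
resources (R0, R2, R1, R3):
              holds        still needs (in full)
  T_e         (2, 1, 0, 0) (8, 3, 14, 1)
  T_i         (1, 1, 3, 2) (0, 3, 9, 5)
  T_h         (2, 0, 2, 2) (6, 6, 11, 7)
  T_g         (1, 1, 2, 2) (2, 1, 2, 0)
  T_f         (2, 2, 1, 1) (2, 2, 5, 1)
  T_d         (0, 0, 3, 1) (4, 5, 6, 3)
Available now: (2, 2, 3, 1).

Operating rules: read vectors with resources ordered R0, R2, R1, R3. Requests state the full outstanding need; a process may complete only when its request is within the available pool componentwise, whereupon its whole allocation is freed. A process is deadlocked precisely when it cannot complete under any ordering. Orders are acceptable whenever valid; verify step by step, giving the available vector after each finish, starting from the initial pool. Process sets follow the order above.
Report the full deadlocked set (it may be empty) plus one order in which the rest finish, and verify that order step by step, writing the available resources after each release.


The deadlocked set is empty.
Key observation: no deadlock: T_g fits now, and the freed resources carry the rest through.
One completion order for the rest: T_g, T_f, T_d, T_i, T_h, T_e. Step-by-step check:
  pool = (2, 2, 3, 1)
  T_g needs (2, 1, 2, 0) <= (2, 2, 3, 1) -> finishes; pool += (1, 1, 2, 2) = (3, 3, 5, 3)
  T_f needs (2, 2, 5, 1) <= (3, 3, 5, 3) -> finishes; pool += (2, 2, 1, 1) = (5, 5, 6, 4)
  T_d needs (4, 5, 6, 3) <= (5, 5, 6, 4) -> finishes; pool += (0, 0, 3, 1) = (5, 5, 9, 5)
  T_i needs (0, 3, 9, 5) <= (5, 5, 9, 5) -> finishes; pool += (1, 1, 3, 2) = (6, 6, 12, 7)
  T_h needs (6, 6, 11, 7) <= (6, 6, 12, 7) -> finishes; pool += (2, 0, 2, 2) = (8, 6, 14, 9)
  T_e needs (8, 3, 14, 1) <= (8, 6, 14, 9) -> finishes; pool += (2, 1, 0, 0) = (10, 7, 14, 9)


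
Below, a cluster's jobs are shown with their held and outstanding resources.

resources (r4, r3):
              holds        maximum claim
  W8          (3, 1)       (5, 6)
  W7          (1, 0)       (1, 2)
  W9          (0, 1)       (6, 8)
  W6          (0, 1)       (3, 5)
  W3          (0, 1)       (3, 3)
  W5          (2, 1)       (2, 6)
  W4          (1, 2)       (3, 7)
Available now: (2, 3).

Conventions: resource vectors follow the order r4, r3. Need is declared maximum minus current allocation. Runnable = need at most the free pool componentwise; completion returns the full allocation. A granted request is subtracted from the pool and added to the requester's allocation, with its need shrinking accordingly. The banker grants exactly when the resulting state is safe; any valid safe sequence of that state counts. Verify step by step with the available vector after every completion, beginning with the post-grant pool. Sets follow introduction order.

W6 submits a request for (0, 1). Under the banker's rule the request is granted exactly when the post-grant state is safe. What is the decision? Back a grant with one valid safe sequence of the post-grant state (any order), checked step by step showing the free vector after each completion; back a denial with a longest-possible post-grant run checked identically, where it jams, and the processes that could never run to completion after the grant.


GRANT. The post-grant state is safe; one safe sequence: W7, W3, W6, W8, W4, W9, W5.
Key observation: (2, 2) free after granting still covers W7 first, and each release covers the next.
Verifying the post-grant state step by step:
  pool = (2, 2)
  run W7 (needs (0, 2), free (2, 2)); after release of (1, 0) the pool is (3, 2)
  run W3 (needs (3, 2), free (3, 2)); after release of (0, 1) the pool is (3, 3)
  run W6 (needs (3, 3), free (3, 3)); after release of (0, 2) the pool is (3, 5)
  run W8 (needs (2, 5), free (3, 5)); after release of (3, 1) the pool is (6, 6)
  run W4 (needs (2, 5), free (6, 6)); after release of (1, 2) the pool is (7, 8)
  run W9 (needs (6, 7), free (7, 8)); after release of (0, 1) the pool is (7, 9)
  run W5 (needs (0, 5), free (7, 9)); after release of (2, 1) the pool is (9, 10)


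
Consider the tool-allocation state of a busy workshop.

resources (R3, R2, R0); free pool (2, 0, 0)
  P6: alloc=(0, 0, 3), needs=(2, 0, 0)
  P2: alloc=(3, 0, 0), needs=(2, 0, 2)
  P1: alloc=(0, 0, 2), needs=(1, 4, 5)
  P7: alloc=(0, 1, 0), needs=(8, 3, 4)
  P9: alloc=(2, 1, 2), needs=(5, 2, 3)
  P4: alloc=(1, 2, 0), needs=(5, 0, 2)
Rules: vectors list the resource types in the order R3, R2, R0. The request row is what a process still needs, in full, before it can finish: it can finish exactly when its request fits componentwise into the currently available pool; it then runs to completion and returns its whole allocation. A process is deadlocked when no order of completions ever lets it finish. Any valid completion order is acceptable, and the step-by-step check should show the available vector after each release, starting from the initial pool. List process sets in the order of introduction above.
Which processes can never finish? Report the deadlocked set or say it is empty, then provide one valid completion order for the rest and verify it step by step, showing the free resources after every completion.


No process is deadlocked.
Key observation: beginning at P6, releases accumulate fast enough that every process eventually fits.
A valid finishing order for the others: P6, P2, P4, P9, P7, P1. Step-by-step check:
  pool = (2, 0, 0)
  P6 needs (2, 0, 0) <= (2, 0, 0) -> finishes; pool += (0, 0, 3) = (2, 0, 3)
  P2 needs (2, 0, 2) <= (2, 0, 3) -> finishes; pool += (3, 0, 0) = (5, 0, 3)
  P4 needs (5, 0, 2) <= (5, 0, 3) -> finishes; pool += (1, 2, 0) = (6, 2, 3)
  P9 needs (5, 2, 3) <= (6, 2, 3) -> finishes; pool += (2, 1, 2) = (8, 3, 5)
  P7 needs (8, 3, 4) <= (8, 3, 5) -> finishes; pool += (0, 1, 0) = (8, 4, 5)
  P1 needs (1, 4, 5) <= (8, 4, 5) -> finishes; pool += (0, 0, 2) = (8, 4, 7)


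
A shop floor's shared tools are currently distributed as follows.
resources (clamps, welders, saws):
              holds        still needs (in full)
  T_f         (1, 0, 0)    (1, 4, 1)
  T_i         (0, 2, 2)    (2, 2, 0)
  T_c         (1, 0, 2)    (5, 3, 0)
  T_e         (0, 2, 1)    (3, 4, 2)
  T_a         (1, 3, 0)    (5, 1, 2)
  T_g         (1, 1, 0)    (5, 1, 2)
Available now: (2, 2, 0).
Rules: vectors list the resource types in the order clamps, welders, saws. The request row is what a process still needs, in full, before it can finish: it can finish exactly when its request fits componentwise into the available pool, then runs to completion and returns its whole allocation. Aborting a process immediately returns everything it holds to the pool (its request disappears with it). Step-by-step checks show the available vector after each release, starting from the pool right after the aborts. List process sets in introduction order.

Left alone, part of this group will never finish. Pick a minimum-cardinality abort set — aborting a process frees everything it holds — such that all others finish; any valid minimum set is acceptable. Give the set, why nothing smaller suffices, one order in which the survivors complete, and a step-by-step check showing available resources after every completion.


The answer: abort T_c and T_a.
Key observation: no ordering could ever have run T_g before the abort of T_c and T_a; with (2, 3, 2) back in the pool it fits at step 4.
Why nothing smaller works — every single abort fails: T_f alone leaves T_c blocked (short on clamps); T_i alone leaves T_c blocked (short on clamps); T_c alone leaves T_a blocked (short on clamps); T_e alone leaves T_c blocked (short on clamps); T_a alone leaves T_c blocked (short on clamps); T_g alone leaves T_c blocked (short on clamps).
One survivor order: T_i, T_e, T_f, T_g. Step-by-step check (post-abort pool first):
  pool = (4, 5, 2)
  T_i needs (2, 2, 0) <= (4, 5, 2) -> finishes; pool += (0, 2, 2) = (4, 7, 4)
  T_e needs (3, 4, 2) <= (4, 7, 4) -> finishes; pool += (0, 2, 1) = (4, 9, 5)
  T_f needs (1, 4, 1) <= (4, 9, 5) -> finishes; pool += (1, 0, 0) = (5, 9, 5)
  T_g needs (5, 1, 2) <= (5, 9, 5) -> finishes; pool += (1, 1, 0) = (6, 10, 5)


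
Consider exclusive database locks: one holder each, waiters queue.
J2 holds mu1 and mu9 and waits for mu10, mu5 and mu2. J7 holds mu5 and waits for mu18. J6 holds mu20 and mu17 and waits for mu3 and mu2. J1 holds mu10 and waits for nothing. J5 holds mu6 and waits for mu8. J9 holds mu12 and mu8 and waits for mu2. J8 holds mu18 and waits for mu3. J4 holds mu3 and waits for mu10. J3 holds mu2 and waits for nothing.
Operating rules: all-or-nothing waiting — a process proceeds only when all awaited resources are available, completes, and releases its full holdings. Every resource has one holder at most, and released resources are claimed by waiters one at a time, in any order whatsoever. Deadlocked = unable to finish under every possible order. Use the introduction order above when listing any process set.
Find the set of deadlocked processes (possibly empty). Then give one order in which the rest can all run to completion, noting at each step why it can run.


The deadlocked set is empty.
Key observation: no waiting chain loops back on itself — every chain ends at a process that waits on nothing, so everyone eventually runs.
A valid finishing order for the others: J3, J1, J4, J8, J6, J9, J5, J7, J2.
Check, step by step:
  J3: no waits; runs immediately, freeing mu2
  J1: no waits; runs immediately, freeing mu10
  J4 waits on mu10 — all released -> runs and releases mu3
  J8 waits on mu3 — all released -> runs and releases mu18
  J6 waits on mu3 and mu2 — all released -> runs and releases mu20 and mu17
  J9 waits on mu2 — all released -> runs and releases mu12 and mu8
  J5 waits on mu8 — all released -> runs and releases mu6
  J7 waits on mu18 — all released -> runs and releases mu5
  J2 waits on mu10, mu5 and mu2 — all released -> runs and releases mu1 and mu9


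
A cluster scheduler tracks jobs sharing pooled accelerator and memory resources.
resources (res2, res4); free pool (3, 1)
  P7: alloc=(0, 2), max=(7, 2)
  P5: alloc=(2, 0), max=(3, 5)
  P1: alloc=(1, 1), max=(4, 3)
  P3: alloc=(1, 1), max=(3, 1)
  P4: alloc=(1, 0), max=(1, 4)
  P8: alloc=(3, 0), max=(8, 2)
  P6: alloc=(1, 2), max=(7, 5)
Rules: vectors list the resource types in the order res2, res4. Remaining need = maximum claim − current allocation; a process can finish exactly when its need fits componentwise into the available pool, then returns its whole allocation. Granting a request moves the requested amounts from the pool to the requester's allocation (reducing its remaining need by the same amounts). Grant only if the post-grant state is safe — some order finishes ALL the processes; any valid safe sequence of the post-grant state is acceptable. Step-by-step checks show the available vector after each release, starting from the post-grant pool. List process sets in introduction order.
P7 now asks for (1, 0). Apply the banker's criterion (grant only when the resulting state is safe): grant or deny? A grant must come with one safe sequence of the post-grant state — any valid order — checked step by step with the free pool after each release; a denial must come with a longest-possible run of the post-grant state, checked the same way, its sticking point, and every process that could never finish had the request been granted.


DENY. Granting would leave the state unsafe.
Key observation: after P3, P1 the pool peaks at (4, 3), and each blocked process is short somewhere: P7 on res2; P5 on res4; P4 on res4; P8 on res2; P6 on res2.
After a pretend grant, a maximal execution: P3, P1 — then nothing else fits. Verifying each step:
  pool = (2, 1)
  P3 needs (2, 0) <= (2, 1) -> finishes; pool += (1, 1) = (3, 2)
  P1 needs (3, 2) <= (3, 2) -> finishes; pool += (1, 1) = (4, 3)
  P7 cannot run: need (6, 0) vs free (4, 3) (insufficient res2)
  P5 cannot run: need (1, 5) vs free (4, 3) (insufficient res4)
  P4 cannot run: need (0, 4) vs free (4, 3) (insufficient res4)
  P8 cannot run: need (5, 2) vs free (4, 3) (insufficient res2)
  P6 cannot run: need (6, 3) vs free (4, 3) (insufficient res2)
Had the request been granted, P7, P5, P4, P8 and P6 could never finish.


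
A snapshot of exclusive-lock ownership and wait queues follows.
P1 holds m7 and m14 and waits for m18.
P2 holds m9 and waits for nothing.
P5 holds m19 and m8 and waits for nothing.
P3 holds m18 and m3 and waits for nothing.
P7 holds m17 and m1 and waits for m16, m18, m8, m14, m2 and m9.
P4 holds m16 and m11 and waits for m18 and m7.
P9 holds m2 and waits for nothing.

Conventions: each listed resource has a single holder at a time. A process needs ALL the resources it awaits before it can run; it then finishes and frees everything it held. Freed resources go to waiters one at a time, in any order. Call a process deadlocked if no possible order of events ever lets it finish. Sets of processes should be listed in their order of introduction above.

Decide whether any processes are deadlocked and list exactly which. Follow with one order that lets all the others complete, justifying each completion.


Nothing here is deadlocked.
Key observation: no waiting chain loops back on itself — every chain ends at a process that waits on nothing, so everyone eventually runs.
A valid finishing order for the others: P9, P3, P1, P5, P2, P4, P7.
Check, step by step:
  P9: no waits; runs immediately, freeing m2
  P3: no waits; runs immediately, freeing m18 and m3
  run P1 (all its waits — m18 — are resolved); releases m7 and m14
  P5: no waits; runs immediately, freeing m19 and m8
  P2: no waits; runs immediately, freeing m9
  run P4 (all its waits — m18 and m7 — are resolved); releases m16 and m11
  run P7 (all its waits — m16, m18, m8, m14, m2 and m9 — are resolved); releases m17 and m1
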